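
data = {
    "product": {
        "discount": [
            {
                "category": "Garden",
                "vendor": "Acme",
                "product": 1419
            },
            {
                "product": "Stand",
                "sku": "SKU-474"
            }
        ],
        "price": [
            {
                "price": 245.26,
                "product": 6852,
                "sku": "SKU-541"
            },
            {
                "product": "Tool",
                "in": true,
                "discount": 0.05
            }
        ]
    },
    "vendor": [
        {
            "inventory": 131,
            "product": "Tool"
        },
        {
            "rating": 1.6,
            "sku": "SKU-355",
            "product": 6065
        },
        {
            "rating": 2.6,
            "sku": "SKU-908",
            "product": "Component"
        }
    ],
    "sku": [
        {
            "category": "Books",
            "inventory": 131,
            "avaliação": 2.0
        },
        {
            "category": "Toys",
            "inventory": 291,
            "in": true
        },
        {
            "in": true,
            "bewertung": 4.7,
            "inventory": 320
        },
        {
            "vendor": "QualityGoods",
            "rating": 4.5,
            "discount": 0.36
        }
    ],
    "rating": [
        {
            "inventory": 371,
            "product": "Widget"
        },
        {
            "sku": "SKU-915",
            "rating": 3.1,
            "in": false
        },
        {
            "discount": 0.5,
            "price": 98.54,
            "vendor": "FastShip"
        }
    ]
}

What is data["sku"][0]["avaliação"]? 2.0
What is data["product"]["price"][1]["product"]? "Tool"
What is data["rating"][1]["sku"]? "SKU-915"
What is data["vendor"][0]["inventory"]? 131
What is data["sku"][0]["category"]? "Books"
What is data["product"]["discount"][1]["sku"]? "SKU-474"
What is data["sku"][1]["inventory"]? 291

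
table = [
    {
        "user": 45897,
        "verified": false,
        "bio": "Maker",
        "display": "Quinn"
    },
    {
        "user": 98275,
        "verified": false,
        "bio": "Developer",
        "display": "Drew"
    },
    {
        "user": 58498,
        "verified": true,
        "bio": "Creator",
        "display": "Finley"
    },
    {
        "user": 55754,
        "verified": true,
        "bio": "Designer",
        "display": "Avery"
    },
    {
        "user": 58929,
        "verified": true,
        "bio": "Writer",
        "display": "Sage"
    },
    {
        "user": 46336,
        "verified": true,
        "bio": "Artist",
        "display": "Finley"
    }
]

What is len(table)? 6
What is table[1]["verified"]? False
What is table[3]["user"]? 55754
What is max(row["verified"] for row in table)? True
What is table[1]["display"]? "Drew"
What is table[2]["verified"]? True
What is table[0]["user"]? 45897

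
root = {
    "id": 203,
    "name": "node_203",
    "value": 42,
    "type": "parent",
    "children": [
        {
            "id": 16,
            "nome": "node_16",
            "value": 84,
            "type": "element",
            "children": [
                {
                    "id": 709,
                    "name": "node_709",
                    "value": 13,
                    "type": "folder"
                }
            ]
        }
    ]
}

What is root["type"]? "parent"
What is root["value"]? 42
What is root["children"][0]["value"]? 84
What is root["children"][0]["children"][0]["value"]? 13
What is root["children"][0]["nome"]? "node_16"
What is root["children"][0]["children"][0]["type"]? "folder"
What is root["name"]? "node_203"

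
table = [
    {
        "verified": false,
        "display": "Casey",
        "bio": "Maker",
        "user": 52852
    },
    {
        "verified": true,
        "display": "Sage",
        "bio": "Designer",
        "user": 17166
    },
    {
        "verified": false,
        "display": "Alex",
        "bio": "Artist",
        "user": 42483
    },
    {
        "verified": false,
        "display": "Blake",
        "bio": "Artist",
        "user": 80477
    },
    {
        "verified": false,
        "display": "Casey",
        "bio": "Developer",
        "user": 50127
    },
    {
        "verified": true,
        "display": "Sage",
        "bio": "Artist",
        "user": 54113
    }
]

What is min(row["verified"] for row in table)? False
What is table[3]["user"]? 80477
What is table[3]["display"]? "Blake"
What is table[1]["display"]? "Sage"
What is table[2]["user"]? 42483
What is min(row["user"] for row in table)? 17166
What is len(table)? 6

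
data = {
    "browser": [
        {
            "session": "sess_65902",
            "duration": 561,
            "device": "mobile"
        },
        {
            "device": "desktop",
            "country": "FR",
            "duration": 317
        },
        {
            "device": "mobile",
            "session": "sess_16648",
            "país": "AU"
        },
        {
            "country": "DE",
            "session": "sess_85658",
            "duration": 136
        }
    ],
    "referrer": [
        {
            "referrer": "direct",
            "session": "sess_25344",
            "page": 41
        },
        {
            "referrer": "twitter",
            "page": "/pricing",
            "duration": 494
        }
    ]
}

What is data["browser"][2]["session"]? "sess_16648"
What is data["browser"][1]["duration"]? 317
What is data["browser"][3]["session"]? "sess_85658"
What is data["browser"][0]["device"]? "mobile"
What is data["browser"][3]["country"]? "DE"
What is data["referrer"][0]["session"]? "sess_25344"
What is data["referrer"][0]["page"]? 41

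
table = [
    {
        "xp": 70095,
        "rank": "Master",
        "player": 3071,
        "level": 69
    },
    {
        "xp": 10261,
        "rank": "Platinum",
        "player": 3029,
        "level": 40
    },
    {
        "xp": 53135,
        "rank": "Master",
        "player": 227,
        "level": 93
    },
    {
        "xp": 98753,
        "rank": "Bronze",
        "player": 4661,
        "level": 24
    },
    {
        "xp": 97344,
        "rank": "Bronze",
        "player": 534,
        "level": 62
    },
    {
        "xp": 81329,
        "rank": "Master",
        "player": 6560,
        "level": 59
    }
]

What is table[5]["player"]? 6560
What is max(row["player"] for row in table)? 6560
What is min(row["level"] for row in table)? 24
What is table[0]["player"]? 3071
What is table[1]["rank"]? "Platinum"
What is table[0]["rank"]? "Master"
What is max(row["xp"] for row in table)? 98753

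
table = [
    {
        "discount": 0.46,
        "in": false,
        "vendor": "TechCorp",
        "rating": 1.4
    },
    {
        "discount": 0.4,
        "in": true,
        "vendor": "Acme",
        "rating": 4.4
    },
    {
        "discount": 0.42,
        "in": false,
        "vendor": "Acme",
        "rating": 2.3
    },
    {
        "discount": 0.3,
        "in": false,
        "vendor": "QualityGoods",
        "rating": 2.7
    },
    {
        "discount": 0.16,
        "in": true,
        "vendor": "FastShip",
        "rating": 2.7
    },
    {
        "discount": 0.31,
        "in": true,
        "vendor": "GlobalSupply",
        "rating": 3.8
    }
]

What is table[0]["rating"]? 1.4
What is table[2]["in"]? False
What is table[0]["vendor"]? "TechCorp"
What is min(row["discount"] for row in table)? 0.16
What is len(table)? 6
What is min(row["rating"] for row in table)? 1.4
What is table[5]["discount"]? 0.31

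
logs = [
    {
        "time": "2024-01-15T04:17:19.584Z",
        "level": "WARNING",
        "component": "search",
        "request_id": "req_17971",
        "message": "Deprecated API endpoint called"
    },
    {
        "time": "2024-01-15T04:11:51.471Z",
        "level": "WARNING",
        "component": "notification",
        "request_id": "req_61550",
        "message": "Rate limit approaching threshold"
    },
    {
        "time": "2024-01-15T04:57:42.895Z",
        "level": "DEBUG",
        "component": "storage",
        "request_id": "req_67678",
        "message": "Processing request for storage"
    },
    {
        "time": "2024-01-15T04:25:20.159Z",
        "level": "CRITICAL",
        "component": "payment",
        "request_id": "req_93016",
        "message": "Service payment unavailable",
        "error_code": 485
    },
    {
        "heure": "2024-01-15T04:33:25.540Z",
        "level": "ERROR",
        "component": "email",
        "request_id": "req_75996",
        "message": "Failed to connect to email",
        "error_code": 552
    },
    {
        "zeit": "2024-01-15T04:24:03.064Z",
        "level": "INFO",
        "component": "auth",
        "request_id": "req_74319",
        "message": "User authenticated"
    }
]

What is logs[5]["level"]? "INFO"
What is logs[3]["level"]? "CRITICAL"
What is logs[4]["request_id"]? "req_75996"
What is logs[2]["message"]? "Processing request for storage"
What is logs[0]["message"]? "Deprecated API endpoint called"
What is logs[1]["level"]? "WARNING"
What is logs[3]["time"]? "2024-01-15T04:25:20.159Z"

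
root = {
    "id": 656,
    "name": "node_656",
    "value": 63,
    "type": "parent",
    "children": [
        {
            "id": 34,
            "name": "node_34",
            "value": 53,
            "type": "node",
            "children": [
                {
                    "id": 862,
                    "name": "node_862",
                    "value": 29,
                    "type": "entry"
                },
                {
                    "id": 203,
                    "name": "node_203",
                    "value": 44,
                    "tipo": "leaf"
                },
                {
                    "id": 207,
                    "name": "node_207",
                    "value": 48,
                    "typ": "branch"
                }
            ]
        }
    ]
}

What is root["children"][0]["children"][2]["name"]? "node_207"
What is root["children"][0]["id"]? 34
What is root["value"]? 63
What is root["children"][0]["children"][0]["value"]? 29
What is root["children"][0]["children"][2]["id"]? 207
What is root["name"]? "node_656"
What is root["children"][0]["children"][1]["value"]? 44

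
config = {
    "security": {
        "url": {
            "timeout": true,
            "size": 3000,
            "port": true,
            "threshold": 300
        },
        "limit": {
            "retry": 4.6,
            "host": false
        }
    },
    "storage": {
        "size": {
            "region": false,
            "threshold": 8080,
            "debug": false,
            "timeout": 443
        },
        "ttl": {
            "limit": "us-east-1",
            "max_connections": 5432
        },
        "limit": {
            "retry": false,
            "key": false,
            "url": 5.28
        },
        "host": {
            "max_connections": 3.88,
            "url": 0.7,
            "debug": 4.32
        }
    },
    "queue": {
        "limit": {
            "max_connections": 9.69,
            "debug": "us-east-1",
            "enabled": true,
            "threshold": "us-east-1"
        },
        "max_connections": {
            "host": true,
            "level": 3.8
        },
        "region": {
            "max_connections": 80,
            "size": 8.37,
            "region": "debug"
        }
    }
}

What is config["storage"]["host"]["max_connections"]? 3.88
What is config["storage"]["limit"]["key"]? False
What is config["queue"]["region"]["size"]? 8.37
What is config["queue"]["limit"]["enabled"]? True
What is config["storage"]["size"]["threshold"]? 8080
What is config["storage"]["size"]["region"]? False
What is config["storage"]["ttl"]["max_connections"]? 5432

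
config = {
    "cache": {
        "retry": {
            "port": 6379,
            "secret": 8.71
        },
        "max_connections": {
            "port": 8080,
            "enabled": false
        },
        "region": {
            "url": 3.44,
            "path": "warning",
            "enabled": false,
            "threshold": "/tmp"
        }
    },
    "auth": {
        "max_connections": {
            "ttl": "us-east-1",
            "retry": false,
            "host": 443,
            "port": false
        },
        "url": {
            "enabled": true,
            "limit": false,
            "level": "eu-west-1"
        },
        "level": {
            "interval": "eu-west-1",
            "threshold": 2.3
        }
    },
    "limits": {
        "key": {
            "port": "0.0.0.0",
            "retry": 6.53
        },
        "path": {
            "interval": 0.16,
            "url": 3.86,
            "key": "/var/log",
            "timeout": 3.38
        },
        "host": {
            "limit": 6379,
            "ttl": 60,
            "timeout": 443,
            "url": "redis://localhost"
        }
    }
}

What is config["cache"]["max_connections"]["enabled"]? False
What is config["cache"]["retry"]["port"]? 6379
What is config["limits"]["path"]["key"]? "/var/log"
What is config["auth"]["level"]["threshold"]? 2.3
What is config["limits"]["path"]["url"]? 3.86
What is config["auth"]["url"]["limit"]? False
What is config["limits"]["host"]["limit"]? 6379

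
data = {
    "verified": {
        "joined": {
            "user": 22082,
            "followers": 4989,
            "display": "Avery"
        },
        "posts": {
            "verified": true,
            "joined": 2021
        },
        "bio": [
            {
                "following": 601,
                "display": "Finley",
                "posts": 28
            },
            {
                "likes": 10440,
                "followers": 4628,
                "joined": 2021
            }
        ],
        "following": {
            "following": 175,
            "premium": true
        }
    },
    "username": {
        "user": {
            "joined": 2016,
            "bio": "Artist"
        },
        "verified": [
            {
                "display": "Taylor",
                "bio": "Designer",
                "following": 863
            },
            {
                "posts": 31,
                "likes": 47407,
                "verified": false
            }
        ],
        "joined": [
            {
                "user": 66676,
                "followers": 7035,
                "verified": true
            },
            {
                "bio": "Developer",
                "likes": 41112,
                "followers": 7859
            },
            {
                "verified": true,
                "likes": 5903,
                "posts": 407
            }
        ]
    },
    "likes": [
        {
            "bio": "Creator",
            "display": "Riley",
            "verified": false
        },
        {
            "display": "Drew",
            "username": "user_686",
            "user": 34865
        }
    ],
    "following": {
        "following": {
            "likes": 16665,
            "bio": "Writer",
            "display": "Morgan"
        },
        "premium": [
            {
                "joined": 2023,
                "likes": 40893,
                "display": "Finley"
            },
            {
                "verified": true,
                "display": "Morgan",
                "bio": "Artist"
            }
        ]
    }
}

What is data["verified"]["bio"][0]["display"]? "Finley"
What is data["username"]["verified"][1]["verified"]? False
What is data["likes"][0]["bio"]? "Creator"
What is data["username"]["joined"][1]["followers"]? 7859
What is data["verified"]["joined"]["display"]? "Avery"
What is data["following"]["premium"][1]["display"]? "Morgan"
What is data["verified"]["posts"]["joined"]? 2021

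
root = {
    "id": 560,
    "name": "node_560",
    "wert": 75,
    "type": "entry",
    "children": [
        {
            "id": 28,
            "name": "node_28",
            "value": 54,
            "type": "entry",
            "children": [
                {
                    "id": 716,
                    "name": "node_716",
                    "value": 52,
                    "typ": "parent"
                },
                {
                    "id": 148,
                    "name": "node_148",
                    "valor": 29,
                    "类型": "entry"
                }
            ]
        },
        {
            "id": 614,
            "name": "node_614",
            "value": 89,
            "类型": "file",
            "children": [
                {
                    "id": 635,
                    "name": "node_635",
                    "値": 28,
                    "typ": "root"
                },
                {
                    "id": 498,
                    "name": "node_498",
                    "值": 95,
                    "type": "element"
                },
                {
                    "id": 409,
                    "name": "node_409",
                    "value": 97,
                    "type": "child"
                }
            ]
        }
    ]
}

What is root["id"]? 560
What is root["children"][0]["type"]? "entry"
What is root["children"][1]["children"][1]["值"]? 95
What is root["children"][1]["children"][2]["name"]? "node_409"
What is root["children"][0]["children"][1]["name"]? "node_148"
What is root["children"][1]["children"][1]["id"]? 498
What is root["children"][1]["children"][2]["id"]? 409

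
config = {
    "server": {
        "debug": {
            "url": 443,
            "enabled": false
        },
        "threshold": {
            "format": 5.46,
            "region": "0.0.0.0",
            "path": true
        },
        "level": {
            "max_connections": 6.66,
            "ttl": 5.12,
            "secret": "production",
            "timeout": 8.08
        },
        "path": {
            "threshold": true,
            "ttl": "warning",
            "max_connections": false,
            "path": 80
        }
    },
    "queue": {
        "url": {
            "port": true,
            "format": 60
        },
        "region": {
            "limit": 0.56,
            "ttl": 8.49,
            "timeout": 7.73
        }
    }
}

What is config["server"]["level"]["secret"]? "production"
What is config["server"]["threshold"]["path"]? True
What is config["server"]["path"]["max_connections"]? False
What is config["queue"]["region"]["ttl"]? 8.49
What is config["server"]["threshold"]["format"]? 5.46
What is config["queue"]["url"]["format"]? 60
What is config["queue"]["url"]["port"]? True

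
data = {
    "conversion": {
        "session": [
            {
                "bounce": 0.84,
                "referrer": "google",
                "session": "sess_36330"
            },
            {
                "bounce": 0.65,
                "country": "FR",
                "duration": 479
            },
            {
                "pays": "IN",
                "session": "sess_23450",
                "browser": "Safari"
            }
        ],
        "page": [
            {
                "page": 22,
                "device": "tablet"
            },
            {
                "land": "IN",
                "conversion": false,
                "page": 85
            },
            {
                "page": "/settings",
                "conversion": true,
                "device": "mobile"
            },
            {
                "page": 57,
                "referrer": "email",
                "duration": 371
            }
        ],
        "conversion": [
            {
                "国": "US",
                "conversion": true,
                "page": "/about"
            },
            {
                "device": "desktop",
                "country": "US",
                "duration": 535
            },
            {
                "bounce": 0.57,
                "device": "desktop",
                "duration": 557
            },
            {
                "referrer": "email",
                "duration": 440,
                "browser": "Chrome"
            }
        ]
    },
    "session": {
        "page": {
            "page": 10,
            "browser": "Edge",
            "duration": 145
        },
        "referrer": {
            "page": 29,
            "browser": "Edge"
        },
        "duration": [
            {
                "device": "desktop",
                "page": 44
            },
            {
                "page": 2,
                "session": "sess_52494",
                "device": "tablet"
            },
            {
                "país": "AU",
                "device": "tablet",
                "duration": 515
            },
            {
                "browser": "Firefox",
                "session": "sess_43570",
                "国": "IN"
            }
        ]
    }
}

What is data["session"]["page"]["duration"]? 145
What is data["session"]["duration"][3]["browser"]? "Firefox"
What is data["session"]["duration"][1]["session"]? "sess_52494"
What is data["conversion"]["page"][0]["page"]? 22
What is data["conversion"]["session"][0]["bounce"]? 0.84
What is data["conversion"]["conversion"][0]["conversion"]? True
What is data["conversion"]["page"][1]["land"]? "IN"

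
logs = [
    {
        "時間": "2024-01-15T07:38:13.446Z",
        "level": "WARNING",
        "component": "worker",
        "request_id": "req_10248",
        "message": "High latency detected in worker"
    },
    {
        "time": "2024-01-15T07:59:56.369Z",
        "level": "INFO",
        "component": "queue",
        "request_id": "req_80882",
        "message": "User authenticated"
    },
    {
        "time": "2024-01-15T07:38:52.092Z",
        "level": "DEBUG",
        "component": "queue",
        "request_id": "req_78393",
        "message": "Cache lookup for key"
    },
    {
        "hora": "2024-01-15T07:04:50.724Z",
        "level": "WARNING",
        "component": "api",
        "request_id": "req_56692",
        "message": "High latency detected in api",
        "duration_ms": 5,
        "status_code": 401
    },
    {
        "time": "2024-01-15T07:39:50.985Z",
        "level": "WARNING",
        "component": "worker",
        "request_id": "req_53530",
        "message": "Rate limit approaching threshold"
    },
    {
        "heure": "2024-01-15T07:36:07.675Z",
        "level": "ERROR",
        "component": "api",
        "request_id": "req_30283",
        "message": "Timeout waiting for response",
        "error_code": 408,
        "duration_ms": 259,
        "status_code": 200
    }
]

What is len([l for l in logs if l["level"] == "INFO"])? 1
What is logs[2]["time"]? "2024-01-15T07:38:52.092Z"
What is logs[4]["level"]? "WARNING"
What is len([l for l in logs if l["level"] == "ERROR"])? 1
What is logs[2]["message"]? "Cache lookup for key"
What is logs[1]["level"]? "INFO"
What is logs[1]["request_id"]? "req_80882"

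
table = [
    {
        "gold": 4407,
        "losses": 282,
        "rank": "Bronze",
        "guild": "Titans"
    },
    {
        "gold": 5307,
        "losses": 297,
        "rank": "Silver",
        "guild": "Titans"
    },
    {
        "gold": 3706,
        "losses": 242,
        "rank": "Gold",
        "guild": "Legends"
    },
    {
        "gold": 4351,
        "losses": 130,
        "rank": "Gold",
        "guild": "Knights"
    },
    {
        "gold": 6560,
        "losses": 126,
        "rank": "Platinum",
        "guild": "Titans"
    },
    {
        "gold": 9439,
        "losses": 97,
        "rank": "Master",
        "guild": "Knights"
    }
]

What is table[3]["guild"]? "Knights"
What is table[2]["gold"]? 3706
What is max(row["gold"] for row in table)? 9439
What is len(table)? 6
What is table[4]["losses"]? 126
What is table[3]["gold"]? 4351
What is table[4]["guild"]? "Titans"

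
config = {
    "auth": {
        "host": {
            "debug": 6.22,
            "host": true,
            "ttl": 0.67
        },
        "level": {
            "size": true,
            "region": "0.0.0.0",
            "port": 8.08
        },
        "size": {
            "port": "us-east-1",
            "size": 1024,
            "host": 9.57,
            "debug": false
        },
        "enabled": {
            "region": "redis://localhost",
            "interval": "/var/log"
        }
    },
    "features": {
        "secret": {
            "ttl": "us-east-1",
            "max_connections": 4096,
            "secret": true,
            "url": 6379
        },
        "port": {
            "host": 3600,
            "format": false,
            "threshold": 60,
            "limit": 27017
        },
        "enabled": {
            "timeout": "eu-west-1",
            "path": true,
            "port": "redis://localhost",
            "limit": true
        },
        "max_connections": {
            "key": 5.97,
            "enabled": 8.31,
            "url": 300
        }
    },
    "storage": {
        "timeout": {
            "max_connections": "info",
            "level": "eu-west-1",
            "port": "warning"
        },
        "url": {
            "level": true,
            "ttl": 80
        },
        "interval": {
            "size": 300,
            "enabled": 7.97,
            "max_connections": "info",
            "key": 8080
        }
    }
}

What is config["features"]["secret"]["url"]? 6379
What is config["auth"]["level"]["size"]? True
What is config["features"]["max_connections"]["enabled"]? 8.31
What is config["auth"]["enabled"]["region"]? "redis://localhost"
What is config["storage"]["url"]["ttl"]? 80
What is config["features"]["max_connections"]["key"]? 5.97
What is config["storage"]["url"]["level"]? True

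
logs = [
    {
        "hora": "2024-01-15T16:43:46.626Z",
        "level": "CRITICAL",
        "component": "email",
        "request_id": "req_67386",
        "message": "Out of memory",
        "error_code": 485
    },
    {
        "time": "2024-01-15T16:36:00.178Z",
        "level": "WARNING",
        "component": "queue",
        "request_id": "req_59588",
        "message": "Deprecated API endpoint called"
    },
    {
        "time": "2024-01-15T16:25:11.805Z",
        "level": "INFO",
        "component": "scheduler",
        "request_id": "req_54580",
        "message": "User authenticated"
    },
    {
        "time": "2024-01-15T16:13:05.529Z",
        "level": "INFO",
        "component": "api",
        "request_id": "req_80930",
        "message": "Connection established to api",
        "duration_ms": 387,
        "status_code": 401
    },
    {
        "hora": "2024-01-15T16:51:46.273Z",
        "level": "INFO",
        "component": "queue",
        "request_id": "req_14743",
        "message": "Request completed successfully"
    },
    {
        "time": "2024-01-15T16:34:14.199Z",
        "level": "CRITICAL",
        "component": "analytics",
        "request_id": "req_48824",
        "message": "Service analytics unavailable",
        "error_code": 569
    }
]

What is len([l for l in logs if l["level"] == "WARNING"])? 1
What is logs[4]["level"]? "INFO"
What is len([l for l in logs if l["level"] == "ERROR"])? 0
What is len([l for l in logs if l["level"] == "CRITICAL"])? 2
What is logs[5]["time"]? "2024-01-15T16:34:14.199Z"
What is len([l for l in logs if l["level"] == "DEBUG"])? 0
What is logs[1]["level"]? "WARNING"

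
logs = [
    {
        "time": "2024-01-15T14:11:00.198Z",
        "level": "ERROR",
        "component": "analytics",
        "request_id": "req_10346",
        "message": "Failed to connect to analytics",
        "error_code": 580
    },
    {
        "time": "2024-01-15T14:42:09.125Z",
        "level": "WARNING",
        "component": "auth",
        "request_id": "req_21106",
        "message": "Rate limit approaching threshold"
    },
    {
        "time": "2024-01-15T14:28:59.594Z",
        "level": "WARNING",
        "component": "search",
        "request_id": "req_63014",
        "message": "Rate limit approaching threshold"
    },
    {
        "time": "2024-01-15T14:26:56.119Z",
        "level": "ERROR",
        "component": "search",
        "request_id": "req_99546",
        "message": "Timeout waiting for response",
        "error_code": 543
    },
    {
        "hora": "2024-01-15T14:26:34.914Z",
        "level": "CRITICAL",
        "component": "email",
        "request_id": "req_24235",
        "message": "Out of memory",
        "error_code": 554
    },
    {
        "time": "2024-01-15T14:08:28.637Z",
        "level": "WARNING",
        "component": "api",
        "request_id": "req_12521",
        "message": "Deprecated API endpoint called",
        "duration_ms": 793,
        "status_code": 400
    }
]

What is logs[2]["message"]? "Rate limit approaching threshold"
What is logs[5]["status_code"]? 400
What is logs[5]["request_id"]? "req_12521"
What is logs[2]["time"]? "2024-01-15T14:28:59.594Z"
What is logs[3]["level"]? "ERROR"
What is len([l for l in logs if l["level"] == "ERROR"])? 2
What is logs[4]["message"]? "Out of memory"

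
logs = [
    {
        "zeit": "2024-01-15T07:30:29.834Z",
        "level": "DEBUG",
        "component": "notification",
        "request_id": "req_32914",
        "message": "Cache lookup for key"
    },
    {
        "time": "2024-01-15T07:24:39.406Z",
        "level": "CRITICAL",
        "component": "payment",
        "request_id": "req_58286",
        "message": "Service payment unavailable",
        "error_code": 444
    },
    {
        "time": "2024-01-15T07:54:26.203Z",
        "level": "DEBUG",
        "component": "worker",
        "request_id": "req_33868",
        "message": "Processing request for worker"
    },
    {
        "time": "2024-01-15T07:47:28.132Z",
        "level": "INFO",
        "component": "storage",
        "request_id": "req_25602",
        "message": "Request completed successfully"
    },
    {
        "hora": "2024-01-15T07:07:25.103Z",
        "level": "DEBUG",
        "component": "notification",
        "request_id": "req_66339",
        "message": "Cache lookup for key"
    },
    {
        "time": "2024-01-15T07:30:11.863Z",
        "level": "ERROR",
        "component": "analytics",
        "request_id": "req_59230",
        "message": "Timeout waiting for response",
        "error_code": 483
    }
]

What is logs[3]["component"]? "storage"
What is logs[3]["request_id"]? "req_25602"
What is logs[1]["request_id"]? "req_58286"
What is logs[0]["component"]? "notification"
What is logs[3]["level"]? "INFO"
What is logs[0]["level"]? "DEBUG"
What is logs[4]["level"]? "DEBUG"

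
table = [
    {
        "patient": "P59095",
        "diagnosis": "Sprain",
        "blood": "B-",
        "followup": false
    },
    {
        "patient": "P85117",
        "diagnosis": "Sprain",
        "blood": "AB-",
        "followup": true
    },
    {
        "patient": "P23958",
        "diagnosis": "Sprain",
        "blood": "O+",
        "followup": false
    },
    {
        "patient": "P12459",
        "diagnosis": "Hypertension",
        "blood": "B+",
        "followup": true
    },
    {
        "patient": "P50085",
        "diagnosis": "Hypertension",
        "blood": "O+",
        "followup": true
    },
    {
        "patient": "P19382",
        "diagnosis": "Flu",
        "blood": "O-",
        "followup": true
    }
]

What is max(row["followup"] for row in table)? True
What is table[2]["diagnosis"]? "Sprain"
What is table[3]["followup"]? True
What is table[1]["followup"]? True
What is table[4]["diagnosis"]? "Hypertension"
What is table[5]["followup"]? True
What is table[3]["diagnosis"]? "Hypertension"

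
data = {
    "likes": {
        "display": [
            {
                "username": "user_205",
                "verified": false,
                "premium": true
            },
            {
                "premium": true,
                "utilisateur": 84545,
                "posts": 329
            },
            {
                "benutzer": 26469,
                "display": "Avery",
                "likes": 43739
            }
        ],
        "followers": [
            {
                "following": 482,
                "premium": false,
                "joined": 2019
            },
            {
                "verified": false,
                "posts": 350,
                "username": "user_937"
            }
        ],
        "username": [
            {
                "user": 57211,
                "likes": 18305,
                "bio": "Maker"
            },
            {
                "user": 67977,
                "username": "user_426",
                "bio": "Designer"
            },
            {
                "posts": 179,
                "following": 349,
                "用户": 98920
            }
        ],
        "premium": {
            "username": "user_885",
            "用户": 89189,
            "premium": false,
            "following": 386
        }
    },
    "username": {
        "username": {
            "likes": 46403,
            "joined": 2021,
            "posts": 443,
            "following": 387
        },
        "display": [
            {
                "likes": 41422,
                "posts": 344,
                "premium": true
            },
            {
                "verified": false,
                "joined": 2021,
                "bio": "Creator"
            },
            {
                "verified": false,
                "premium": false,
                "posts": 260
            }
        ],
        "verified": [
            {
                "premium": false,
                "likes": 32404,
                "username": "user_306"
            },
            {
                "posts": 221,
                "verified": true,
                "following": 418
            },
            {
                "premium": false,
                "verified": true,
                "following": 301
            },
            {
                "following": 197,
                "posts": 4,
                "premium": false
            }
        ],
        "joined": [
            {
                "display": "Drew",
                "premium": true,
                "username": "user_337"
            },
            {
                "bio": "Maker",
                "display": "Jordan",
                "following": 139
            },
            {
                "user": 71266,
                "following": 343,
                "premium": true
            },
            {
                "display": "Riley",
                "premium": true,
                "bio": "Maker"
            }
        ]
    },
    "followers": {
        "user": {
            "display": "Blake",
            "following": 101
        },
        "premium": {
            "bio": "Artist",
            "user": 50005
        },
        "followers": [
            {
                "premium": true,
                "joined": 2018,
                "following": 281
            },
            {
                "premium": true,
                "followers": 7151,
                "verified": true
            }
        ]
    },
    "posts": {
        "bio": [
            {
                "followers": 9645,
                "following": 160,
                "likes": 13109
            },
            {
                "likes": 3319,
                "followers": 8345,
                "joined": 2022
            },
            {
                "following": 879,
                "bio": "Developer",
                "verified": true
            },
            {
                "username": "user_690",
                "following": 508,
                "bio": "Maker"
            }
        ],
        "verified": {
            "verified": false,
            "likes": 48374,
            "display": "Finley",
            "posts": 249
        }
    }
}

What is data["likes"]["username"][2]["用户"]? 98920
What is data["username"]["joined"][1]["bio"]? "Maker"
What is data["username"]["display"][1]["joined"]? 2021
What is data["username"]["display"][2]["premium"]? False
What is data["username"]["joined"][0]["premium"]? True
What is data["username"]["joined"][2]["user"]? 71266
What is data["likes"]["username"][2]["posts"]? 179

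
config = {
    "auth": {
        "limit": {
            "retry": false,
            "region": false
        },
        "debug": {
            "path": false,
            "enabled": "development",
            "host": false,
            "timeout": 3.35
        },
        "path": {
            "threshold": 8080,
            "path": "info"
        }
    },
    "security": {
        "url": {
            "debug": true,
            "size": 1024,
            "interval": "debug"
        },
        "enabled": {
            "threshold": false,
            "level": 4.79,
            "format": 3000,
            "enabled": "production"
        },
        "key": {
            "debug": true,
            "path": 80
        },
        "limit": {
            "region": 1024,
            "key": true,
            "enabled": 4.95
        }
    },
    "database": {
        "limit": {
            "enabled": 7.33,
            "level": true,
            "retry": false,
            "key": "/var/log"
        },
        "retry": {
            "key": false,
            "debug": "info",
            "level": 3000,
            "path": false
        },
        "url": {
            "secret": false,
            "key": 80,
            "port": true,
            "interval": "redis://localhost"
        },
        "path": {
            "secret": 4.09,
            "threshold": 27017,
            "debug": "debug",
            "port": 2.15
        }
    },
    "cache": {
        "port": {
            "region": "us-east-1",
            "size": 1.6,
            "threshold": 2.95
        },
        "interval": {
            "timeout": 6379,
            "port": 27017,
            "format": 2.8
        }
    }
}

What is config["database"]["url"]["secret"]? False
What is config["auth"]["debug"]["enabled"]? "development"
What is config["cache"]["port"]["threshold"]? 2.95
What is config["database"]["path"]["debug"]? "debug"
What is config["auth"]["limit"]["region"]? False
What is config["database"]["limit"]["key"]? "/var/log"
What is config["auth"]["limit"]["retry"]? False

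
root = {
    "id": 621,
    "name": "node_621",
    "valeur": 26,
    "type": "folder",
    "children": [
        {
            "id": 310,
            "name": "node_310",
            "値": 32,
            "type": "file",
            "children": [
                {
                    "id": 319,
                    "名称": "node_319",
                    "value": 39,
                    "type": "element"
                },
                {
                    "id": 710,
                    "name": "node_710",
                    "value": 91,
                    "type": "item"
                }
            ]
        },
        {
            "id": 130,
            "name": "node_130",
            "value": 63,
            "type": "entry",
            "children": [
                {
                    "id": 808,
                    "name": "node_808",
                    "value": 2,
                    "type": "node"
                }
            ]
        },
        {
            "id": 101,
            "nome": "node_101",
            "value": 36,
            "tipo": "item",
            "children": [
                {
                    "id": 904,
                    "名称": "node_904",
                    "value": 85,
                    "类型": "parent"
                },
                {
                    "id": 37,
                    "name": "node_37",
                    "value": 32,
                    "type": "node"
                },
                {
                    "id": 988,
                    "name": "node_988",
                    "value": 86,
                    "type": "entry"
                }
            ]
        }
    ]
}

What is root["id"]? 621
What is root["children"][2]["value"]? 36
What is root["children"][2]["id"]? 101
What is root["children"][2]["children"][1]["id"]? 37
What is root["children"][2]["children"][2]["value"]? 86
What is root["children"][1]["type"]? "entry"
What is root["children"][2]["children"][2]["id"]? 988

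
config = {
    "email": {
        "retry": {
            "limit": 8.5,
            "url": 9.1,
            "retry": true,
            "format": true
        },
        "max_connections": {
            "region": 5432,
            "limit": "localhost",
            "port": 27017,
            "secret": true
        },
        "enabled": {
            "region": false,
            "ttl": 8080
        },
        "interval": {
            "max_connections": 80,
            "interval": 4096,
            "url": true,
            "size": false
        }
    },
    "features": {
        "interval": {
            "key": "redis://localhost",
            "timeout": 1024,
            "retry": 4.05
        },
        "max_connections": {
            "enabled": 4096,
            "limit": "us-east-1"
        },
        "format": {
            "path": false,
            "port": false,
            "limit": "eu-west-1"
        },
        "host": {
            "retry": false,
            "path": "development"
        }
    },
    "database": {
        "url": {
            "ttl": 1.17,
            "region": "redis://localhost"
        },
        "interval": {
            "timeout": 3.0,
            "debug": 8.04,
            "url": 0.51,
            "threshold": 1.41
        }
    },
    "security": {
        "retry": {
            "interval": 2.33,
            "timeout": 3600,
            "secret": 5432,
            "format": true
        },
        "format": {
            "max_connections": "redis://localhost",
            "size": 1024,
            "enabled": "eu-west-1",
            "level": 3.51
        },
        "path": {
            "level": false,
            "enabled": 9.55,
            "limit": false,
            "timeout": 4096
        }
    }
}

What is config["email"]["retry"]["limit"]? 8.5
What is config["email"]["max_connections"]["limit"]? "localhost"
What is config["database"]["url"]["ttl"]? 1.17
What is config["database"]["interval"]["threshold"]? 1.41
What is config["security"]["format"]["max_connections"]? "redis://localhost"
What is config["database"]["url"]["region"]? "redis://localhost"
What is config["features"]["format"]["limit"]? "eu-west-1"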